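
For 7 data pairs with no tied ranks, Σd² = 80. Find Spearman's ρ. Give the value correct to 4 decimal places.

-0.4286

ρ = 1 − 6Σd² / [n(n²−1)] = 1 − 6×80 / (7×48)
  = 1 − 480/336 = 1 − 1.42857 ≈ -0.4286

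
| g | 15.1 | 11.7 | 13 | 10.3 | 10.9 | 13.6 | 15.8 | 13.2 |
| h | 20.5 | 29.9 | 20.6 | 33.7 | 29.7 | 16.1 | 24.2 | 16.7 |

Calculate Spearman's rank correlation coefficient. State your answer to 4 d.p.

Rank g: 7, 3, 4, 1, 2, 6, 8, 5
Rank h: 3, 7, 4, 8, 6, 1, 5, 2
d = rank(g) − rank(h): 4, -4, 0, -7, -4, 5, 3, 3; Σd² = 140
ρ = 1 − 6Σd² / [n(n²−1)] = 1 − 6×140 / (8×63) = 1 − 840/504 ≈ -0.6667

-0.6667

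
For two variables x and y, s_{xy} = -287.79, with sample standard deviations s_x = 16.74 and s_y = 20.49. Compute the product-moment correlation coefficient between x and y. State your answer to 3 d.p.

-0.839

r = Cov(x,y) / (s_x · s_y) = -287.79 / (16.74 × 20.49)
  = -287.79 / 343.0026 ≈ -0.839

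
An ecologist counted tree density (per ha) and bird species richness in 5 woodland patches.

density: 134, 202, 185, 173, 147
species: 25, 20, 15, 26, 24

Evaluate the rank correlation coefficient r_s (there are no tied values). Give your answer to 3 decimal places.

Rank density: 1, 5, 4, 3, 2
Rank species: 4, 2, 1, 5, 3
d = rank(density) − rank(species): -3, 3, 3, -2, -1; Σd² = 32
ρ = 1 − 6Σd² / [n(n²−1)] = 1 − 6×32 / (5×24) = 1 − 192/120 ≈ -0.600

-0.600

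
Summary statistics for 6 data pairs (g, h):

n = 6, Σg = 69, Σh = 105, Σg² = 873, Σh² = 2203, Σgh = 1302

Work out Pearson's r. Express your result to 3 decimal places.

0.554

r = (nΣgh − ΣgΣh) / √[(nΣg² − (Σg)²)(nΣh² − (Σh)²)]
Numerator: 6×1302 − 69×105 = 567
Denominator: √[(5238 − 4761)(13218 − 11025)] = √[477 × 2193] = 1022.7712
r = 567 / 1022.7712 ≈ 0.554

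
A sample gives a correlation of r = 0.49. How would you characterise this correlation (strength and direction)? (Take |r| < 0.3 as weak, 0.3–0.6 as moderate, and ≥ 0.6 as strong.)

r = 0.49 > 0 so the relationship is positive.
|r| = 0.49, which falls in the moderate range.

moderate positive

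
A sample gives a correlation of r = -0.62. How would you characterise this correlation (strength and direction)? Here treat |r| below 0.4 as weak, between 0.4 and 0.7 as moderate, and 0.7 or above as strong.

moderate negative

r = -0.62 < 0 so the relationship is negative.
|r| = 0.62, which falls in the moderate range.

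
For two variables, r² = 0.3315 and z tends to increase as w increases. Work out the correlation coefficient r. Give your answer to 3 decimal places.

0.576

|r| = √0.3315 = 0.576
The association is positive, so r = 0.576.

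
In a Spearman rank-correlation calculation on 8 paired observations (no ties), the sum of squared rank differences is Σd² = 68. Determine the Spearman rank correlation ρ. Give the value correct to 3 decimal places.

0.190

ρ = 1 − 6Σd² / [n(n²−1)] = 1 − 6×68 / (8×63)
  = 1 − 408/504 = 1 − 0.8095 ≈ 0.190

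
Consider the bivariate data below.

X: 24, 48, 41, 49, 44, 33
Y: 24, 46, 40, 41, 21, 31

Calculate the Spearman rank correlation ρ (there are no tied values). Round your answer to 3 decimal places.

0.600

Rank X: 1, 5, 3, 6, 4, 2
Rank Y: 2, 6, 4, 5, 1, 3
d = rank(X) − rank(Y): -1, -1, -1, 1, 3, -1; Σd² = 14
ρ = 1 − 6Σd² / [n(n²−1)] = 1 − 6×14 / (6×35) = 1 − 84/210 ≈ 0.600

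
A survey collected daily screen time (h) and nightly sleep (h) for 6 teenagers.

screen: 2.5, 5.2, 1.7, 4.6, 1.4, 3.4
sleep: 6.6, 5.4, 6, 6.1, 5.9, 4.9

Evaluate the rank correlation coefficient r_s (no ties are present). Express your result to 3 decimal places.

Rank screen: 3, 6, 2, 5, 1, 4
Rank sleep: 6, 2, 4, 5, 3, 1
d = rank(screen) − rank(sleep): -3, 4, -2, 0, -2, 3; Σd² = 42
ρ = 1 − 6Σd² / [n(n²−1)] = 1 − 6×42 / (6×35) = 1 − 252/210 ≈ -0.200

-0.200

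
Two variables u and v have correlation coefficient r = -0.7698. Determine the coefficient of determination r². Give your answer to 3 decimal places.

0.593

r² = (-0.7698)² = 0.593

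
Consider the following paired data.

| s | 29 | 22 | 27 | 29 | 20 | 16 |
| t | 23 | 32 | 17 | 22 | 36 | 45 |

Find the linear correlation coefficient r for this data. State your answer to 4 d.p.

n = 6, Σs = 143, Σt = 175, Σs² = 3551, Σt² = 5647, Σst = 3908
nΣst − ΣsΣt = 23448 − 25025 = -1577
nΣs² − (Σs)² = 21306 − 20449 = 857; nΣt² − (Σt)² = 33882 − 30625 = 3257
r = -1577 / √(857 × 3257) = -1577 / 1670.7031 ≈ -0.9439

-0.9439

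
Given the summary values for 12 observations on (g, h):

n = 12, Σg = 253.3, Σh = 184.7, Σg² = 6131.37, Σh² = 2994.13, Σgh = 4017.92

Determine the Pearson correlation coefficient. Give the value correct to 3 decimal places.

r = (nΣgh − ΣgΣh) / √[(nΣg² − (Σg)²)(nΣh² − (Σh)²)]
Numerator: 12×4017.92 − 253.3×184.7 = 1430.53
Denominator: √[(73576.44 − 64160.89)(35929.56 − 34114.09)] = √[9415.55 × 1815.47] = 4134.4466
r = 1430.53 / 4134.4466 ≈ 0.346

0.346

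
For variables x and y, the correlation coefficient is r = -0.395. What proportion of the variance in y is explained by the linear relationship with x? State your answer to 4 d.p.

r² = (-0.395)² = 0.1560

0.1560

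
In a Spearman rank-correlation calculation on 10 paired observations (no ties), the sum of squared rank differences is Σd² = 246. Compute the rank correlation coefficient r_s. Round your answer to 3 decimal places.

-0.491

ρ = 1 − 6Σd² / [n(n²−1)] = 1 − 6×246 / (10×99)
  = 1 − 1476/990 = 1 − 1.4909 ≈ -0.491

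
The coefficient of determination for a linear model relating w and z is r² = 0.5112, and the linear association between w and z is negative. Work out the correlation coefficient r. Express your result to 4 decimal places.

|r| = √0.5112 = 0.7150
The association is negative, so r = −0.7150.

-0.7150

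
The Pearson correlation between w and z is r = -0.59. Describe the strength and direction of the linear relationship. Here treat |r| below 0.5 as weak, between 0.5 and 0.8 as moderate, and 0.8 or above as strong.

r = -0.59 < 0 so the relationship is negative.
|r| = 0.59, which falls in the moderate range.

moderate negative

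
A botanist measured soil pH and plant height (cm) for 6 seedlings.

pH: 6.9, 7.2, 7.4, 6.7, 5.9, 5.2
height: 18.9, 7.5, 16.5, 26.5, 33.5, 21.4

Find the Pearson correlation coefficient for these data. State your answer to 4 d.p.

-0.5680

n = 6, Σx = 39.3, Σy = 124.3, Σx² = 260.95, Σy² = 2968.17, Σxy = 792.99
nΣxy − ΣxΣy = 4757.94 − 4884.99 = -127.05
nΣx² − (Σx)² = 1565.7 − 1544.49 = 21.21; nΣy² − (Σy)² = 17809.02 − 15450.49 = 2358.53
r = -127.05 / √(21.21 × 2358.53) = -127.05 / 223.6614 ≈ -0.5680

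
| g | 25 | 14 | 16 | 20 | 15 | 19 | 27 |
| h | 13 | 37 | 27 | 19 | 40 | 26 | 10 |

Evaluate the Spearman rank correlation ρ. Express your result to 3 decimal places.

-0.964

Rank g: 6, 1, 3, 5, 2, 4, 7
Rank h: 2, 6, 5, 3, 7, 4, 1
d = rank(g) − rank(h): 4, -5, -2, 2, -5, 0, 6; Σd² = 110
ρ = 1 − 6Σd² / [n(n²−1)] = 1 − 6×110 / (7×48) = 1 − 660/336 ≈ -0.964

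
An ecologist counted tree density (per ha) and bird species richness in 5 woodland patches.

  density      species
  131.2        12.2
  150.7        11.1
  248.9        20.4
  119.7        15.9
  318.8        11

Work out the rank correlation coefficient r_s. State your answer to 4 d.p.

Rank density: 2, 3, 4, 1, 5
Rank species: 3, 2, 5, 4, 1
d = rank(density) − rank(species): -1, 1, -1, -3, 4; Σd² = 28
ρ = 1 − 6Σd² / [n(n²−1)] = 1 − 6×28 / (5×24) = 1 − 168/120 ≈ -0.4000

-0.4000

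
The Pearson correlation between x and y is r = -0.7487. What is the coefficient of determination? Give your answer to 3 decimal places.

r² = (-0.7487)² = 0.561

0.561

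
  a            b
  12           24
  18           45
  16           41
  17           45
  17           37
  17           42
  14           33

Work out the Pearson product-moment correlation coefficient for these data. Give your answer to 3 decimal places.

n = 7, Σa = 111, Σb = 267, Σa² = 1787, Σb² = 10529, Σab = 4324
nΣab − ΣaΣb = 30268 − 29637 = 631
nΣa² − (Σa)² = 12509 − 12321 = 188; nΣb² − (Σb)² = 73703 − 71289 = 2414
r = 631 / √(188 × 2414) = 631 / 673.6705 ≈ 0.937

0.937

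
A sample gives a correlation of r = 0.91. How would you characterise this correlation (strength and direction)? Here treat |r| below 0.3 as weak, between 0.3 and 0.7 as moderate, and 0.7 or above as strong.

r = 0.91 > 0 so the relationship is positive.
|r| = 0.91, which falls in the strong range.

strong positive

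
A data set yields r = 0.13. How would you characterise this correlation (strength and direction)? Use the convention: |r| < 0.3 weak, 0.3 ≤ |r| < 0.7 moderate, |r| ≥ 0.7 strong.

r = 0.13 > 0 so the relationship is positive.
|r| = 0.13, which falls in the weak range.

weak positive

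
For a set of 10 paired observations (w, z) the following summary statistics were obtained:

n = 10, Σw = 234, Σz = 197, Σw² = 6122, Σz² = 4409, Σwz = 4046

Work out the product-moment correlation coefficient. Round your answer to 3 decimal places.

r = (nΣwz − ΣwΣz) / √[(nΣw² − (Σw)²)(nΣz² − (Σz)²)]
Numerator: 10×4046 − 234×197 = -5638
Denominator: √[(61220 − 54756)(44090 − 38809)] = √[6464 × 5281] = 5842.6350
r = -5638 / 5842.6350 ≈ -0.965

-0.965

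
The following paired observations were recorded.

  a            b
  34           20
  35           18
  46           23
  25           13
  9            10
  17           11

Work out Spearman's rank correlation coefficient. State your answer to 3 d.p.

0.943

Rank a: 4, 5, 6, 3, 1, 2
Rank b: 5, 4, 6, 3, 1, 2
d = rank(a) − rank(b): -1, 1, 0, 0, 0, 0; Σd² = 2
ρ = 1 − 6Σd² / [n(n²−1)] = 1 − 6×2 / (6×35) = 1 − 12/210 ≈ 0.943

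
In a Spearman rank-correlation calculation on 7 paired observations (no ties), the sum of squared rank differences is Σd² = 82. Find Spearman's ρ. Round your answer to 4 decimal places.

ρ = 1 − 6Σd² / [n(n²−1)] = 1 − 6×82 / (7×48)
  = 1 − 492/336 = 1 − 1.46429 ≈ -0.4643

-0.4643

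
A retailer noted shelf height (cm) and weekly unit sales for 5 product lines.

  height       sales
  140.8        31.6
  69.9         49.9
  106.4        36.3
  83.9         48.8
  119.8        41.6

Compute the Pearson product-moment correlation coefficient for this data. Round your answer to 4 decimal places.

-0.9095

n = 5, Σx = 520.8, Σy = 208.2, Σx² = 57422.86, Σy² = 8918.26, Σxy = 20877.61
nΣxy − ΣxΣy = 104388.05 − 108430.56 = -4042.51
nΣx² − (Σx)² = 287114.3 − 271232.64 = 15881.66; nΣy² − (Σy)² = 44591.3 − 43347.24 = 1244.06
r = -4042.51 / √(15881.66 × 1244.06) = -4042.51 / 4444.9677 ≈ -0.9095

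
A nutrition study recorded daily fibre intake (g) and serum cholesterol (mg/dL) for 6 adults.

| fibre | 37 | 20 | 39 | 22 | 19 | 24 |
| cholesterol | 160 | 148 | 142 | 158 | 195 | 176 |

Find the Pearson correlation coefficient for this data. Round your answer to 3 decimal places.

-0.520

n = 6, Σx = 161, Σy = 979, Σx² = 4711, Σy² = 161633, Σxy = 25823
nΣxy − ΣxΣy = 154938 − 157619 = -2681
nΣx² − (Σx)² = 28266 − 25921 = 2345; nΣy² − (Σy)² = 969798 − 958441 = 11357
r = -2681 / √(2345 × 11357) = -2681 / 5160.6361 ≈ -0.520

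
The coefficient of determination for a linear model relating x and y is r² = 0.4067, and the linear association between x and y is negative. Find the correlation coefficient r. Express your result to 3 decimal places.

|r| = √0.4067 = 0.638
The association is negative, so r = −0.638.

-0.638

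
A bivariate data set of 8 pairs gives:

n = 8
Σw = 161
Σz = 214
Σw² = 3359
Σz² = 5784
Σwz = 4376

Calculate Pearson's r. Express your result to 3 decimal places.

0.823

r = (nΣwz − ΣwΣz) / √[(nΣw² − (Σw)²)(nΣz² − (Σz)²)]
Numerator: 8×4376 − 161×214 = 554
Denominator: √[(26872 − 25921)(46272 − 45796)] = √[951 × 476] = 672.8120
r = 554 / 672.8120 ≈ 0.823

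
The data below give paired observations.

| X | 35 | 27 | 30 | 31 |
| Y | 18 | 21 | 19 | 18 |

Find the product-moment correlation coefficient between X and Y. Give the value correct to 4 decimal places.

n = 4, ΣX = 123, ΣY = 76, ΣX² = 3815, ΣY² = 1450, ΣXY = 2325
nΣXY − ΣXΣY = 9300 − 9348 = -48
nΣX² − (ΣX)² = 15260 − 15129 = 131; nΣY² − (ΣY)² = 5800 − 5776 = 24
r = -48 / √(131 × 24) = -48 / 56.0714 ≈ -0.8561

-0.8561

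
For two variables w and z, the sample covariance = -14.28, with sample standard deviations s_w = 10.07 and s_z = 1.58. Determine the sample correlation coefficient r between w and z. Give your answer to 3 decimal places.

r = Cov(w,z) / (s_w · s_z) = -14.28 / (10.07 × 1.58)
  = -14.28 / 15.9106 ≈ -0.898

-0.898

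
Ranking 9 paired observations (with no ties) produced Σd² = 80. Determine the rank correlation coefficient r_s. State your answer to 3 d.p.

ρ = 1 − 6Σd² / [n(n²−1)] = 1 − 6×80 / (9×80)
  = 1 − 480/720 = 1 − 0.6667 ≈ 0.333

0.333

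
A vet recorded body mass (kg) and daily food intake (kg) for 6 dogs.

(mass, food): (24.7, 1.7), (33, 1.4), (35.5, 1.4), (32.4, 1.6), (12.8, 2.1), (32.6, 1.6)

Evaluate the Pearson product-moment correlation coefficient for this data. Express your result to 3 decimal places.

n = 6, Σx = 171, Σy = 9.8, Σx² = 5235.7, Σy² = 16.34, Σxy = 268.77
nΣxy − ΣxΣy = 1612.62 − 1675.8 = -63.18
nΣx² − (Σx)² = 31414.2 − 29241 = 2173.2; nΣy² − (Σy)² = 98.04 − 96.04 = 2
r = -63.18 / √(2173.2 × 2) = -63.18 / 65.9272 ≈ -0.958

-0.958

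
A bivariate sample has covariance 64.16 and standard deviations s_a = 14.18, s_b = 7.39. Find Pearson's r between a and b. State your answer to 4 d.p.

0.6123

r = Cov(a,b) / (s_a · s_b) = 64.16 / (14.18 × 7.39)
  = 64.16 / 104.7902 ≈ 0.6123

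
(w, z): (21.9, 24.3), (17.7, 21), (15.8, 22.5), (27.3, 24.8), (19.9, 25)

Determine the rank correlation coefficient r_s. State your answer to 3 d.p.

0.600

Rank w: 4, 2, 1, 5, 3
Rank z: 3, 1, 2, 4, 5
d = rank(w) − rank(z): 1, 1, -1, 1, -2; Σd² = 8
ρ = 1 − 6Σd² / [n(n²−1)] = 1 − 6×8 / (5×24) = 1 − 48/120 ≈ 0.600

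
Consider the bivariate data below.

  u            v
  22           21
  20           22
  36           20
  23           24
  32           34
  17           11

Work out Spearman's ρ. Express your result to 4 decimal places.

0.3714

Rank u: 3, 2, 6, 4, 5, 1
Rank v: 3, 4, 2, 5, 6, 1
d = rank(u) − rank(v): 0, -2, 4, -1, -1, 0; Σd² = 22
ρ = 1 − 6Σd² / [n(n²−1)] = 1 − 6×22 / (6×35) = 1 − 132/210 ≈ 0.3714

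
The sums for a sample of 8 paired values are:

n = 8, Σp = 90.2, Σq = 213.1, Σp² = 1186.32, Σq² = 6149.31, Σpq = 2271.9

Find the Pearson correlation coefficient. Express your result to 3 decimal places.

-0.462

r = (nΣpq − ΣpΣq) / √[(nΣp² − (Σp)²)(nΣq² − (Σq)²)]
Numerator: 8×2271.9 − 90.2×213.1 = -1046.42
Denominator: √[(9490.56 − 8136.04)(49194.48 − 45411.61)] = √[1354.52 × 3782.87] = 2263.6195
r = -1046.42 / 2263.6195 ≈ -0.462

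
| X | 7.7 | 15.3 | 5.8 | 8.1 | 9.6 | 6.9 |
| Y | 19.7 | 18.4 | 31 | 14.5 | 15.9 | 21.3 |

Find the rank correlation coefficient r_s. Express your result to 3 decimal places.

Rank X: 3, 6, 1, 4, 5, 2
Rank Y: 4, 3, 6, 1, 2, 5
d = rank(X) − rank(Y): -1, 3, -5, 3, 3, -3; Σd² = 62
ρ = 1 − 6Σd² / [n(n²−1)] = 1 − 6×62 / (6×35) = 1 − 372/210 ≈ -0.771

-0.771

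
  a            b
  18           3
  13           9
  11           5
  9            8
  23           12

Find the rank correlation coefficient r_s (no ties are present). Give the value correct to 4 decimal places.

0.3000

Rank a: 4, 3, 2, 1, 5
Rank b: 1, 4, 2, 3, 5
d = rank(a) − rank(b): 3, -1, 0, -2, 0; Σd² = 14
ρ = 1 − 6Σd² / [n(n²−1)] = 1 − 6×14 / (5×24) = 1 − 84/120 ≈ 0.3000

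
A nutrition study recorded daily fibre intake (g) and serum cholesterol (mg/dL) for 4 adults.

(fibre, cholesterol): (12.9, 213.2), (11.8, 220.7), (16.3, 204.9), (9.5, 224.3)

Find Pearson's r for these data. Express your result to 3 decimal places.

-0.978

n = 4, Σx = 50.5, Σy = 863.1, Σx² = 661.59, Σy² = 186457.23, Σxy = 10825.26
nΣxy − ΣxΣy = 43301.04 − 43586.55 = -285.51
nΣx² − (Σx)² = 2646.36 − 2550.25 = 96.11; nΣy² − (Σy)² = 745828.92 − 744941.61 = 887.31
r = -285.51 / √(96.11 × 887.31) = -285.51 / 292.0263 ≈ -0.978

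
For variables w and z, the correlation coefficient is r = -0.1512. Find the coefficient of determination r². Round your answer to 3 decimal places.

0.023

r² = (-0.1512)² = 0.023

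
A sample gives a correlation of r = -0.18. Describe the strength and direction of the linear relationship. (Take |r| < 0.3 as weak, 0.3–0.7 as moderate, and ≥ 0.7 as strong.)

weak negative

r = -0.18 < 0 so the relationship is negative.
|r| = 0.18, which falls in the weak range.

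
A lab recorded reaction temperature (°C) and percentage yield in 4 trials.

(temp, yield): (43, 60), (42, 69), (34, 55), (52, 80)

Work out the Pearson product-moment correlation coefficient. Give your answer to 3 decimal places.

0.915

n = 4, Σx = 171, Σy = 264, Σx² = 7473, Σy² = 17786, Σxy = 11508
nΣxy − ΣxΣy = 46032 − 45144 = 888
nΣx² − (Σx)² = 29892 − 29241 = 651; nΣy² − (Σy)² = 71144 − 69696 = 1448
r = 888 / √(651 × 1448) = 888 / 970.9006 ≈ 0.915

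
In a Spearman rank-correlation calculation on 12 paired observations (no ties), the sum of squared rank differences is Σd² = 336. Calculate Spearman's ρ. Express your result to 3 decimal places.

-0.175

ρ = 1 − 6Σd² / [n(n²−1)] = 1 − 6×336 / (12×143)
  = 1 − 2016/1716 = 1 − 1.1748 ≈ -0.175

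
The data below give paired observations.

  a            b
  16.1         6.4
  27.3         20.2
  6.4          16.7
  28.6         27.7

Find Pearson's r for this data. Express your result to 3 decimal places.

n = 4, Σa = 78.4, Σb = 71, Σa² = 1863.42, Σb² = 1495.18, Σab = 1553.6
nΣab − ΣaΣb = 6214.4 − 5566.4 = 648
nΣa² − (Σa)² = 7453.68 − 6146.56 = 1307.12; nΣb² − (Σb)² = 5980.72 − 5041 = 939.72
r = 648 / √(1307.12 × 939.72) = 648 / 1108.2991 ≈ 0.585

0.585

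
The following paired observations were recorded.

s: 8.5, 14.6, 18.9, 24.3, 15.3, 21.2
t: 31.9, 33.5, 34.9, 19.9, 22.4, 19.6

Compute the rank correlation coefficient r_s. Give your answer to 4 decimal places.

-0.5429

Rank s: 1, 2, 4, 6, 3, 5
Rank t: 4, 5, 6, 2, 3, 1
d = rank(s) − rank(t): -3, -3, -2, 4, 0, 4; Σd² = 54
ρ = 1 − 6Σd² / [n(n²−1)] = 1 − 6×54 / (6×35) = 1 − 324/210 ≈ -0.5429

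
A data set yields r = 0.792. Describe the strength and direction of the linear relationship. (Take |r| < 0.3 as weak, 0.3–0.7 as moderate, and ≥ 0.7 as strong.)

r = 0.792 > 0 so the relationship is positive.
|r| = 0.792, which falls in the strong range.

strong positive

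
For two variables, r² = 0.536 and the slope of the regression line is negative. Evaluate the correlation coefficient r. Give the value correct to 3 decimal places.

|r| = √0.536 = 0.732
The association is negative, so r = −0.732.

-0.732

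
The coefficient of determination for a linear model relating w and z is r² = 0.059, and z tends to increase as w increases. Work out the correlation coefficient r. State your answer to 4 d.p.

0.2429

|r| = √0.059 = 0.2429
The association is positive, so r = 0.2429.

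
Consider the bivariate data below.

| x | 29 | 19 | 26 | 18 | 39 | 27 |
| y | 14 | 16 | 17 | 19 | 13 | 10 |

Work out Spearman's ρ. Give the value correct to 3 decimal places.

-0.771

Rank x: 5, 2, 3, 1, 6, 4
Rank y: 3, 4, 5, 6, 2, 1
d = rank(x) − rank(y): 2, -2, -2, -5, 4, 3; Σd² = 62
ρ = 1 − 6Σd² / [n(n²−1)] = 1 − 6×62 / (6×35) = 1 − 372/210 ≈ -0.771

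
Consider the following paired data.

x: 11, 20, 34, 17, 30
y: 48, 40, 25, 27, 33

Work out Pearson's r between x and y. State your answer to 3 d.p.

n = 5, Σx = 112, Σy = 173, Σx² = 2866, Σy² = 6347, Σxy = 3627
nΣxy − ΣxΣy = 18135 − 19376 = -1241
nΣx² − (Σx)² = 14330 − 12544 = 1786; nΣy² − (Σy)² = 31735 − 29929 = 1806
r = -1241 / √(1786 × 1806) = -1241 / 1795.9722 ≈ -0.691

-0.691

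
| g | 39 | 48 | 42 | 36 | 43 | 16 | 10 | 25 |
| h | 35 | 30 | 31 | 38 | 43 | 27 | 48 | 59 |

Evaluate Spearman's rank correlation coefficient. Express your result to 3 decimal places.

-0.310

Rank g: 5, 8, 6, 4, 7, 2, 1, 3
Rank h: 4, 2, 3, 5, 6, 1, 7, 8
d = rank(g) − rank(h): 1, 6, 3, -1, 1, 1, -6, -5; Σd² = 110
ρ = 1 − 6Σd² / [n(n²−1)] = 1 − 6×110 / (8×63) = 1 − 660/504 ≈ -0.310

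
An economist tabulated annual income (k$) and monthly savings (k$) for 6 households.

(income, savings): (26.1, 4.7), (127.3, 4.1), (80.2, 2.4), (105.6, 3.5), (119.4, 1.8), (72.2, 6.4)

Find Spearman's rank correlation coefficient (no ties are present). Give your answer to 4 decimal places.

-0.5429

Rank income: 1, 6, 3, 4, 5, 2
Rank savings: 5, 4, 2, 3, 1, 6
d = rank(income) − rank(savings): -4, 2, 1, 1, 4, -4; Σd² = 54
ρ = 1 − 6Σd² / [n(n²−1)] = 1 − 6×54 / (6×35) = 1 − 324/210 ≈ -0.5429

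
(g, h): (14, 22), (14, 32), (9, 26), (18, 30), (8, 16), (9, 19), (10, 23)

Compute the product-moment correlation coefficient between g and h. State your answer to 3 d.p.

n = 7, Σg = 82, Σh = 168, Σg² = 1042, Σh² = 4230, Σgh = 2059
nΣgh − ΣgΣh = 14413 − 13776 = 637
nΣg² − (Σg)² = 7294 − 6724 = 570; nΣh² − (Σh)² = 29610 − 28224 = 1386
r = 637 / √(570 × 1386) = 637 / 888.8307 ≈ 0.717

0.717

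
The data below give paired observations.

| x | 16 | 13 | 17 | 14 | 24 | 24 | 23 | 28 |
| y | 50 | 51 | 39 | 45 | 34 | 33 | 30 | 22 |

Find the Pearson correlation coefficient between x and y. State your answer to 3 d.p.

-0.943

n = 8, Σx = 159, Σy = 304, Σx² = 3375, Σy² = 12276, Σxy = 5670
nΣxy − ΣxΣy = 45360 − 48336 = -2976
nΣx² − (Σx)² = 27000 − 25281 = 1719; nΣy² − (Σy)² = 98208 − 92416 = 5792
r = -2976 / √(1719 × 5792) = -2976 / 3155.3840 ≈ -0.943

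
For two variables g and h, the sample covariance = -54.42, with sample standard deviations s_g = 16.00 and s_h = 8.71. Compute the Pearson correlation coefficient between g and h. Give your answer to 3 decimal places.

r = Cov(g,h) / (s_g · s_h) = -54.42 / (16.00 × 8.71)
  = -54.42 / 139.3600 ≈ -0.390

-0.390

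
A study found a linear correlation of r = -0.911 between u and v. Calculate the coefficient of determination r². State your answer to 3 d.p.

0.830

r² = (-0.911)² = 0.830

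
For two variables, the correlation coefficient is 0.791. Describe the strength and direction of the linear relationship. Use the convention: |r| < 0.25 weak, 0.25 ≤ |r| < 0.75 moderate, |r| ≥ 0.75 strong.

r = 0.791 > 0 so the relationship is positive.
|r| = 0.791, which falls in the strong range.

strong positive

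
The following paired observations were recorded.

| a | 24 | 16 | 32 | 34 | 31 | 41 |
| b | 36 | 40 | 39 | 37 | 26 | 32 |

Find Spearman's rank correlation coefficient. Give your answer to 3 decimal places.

Rank a: 2, 1, 4, 5, 3, 6
Rank b: 3, 6, 5, 4, 1, 2
d = rank(a) − rank(b): -1, -5, -1, 1, 2, 4; Σd² = 48
ρ = 1 − 6Σd² / [n(n²−1)] = 1 − 6×48 / (6×35) = 1 − 288/210 ≈ -0.371

-0.371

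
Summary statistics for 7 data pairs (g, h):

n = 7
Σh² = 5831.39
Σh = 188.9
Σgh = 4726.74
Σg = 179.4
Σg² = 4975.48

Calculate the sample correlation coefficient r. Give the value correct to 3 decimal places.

-0.217

r = (nΣgh − ΣgΣh) / √[(nΣg² − (Σg)²)(nΣh² − (Σh)²)]
Numerator: 7×4726.74 − 179.4×188.9 = -801.48
Denominator: √[(34828.36 − 32184.36)(40819.73 − 35683.21)] = √[2644 × 5136.52] = 3685.2353
r = -801.48 / 3685.2353 ≈ -0.217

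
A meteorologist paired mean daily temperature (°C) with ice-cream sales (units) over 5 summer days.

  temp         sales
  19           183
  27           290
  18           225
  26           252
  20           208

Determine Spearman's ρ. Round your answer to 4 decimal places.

0.7000

Rank temp: 2, 5, 1, 4, 3
Rank sales: 1, 5, 3, 4, 2
d = rank(temp) − rank(sales): 1, 0, -2, 0, 1; Σd² = 6
ρ = 1 − 6Σd² / [n(n²−1)] = 1 − 6×6 / (5×24) = 1 − 36/120 ≈ 0.7000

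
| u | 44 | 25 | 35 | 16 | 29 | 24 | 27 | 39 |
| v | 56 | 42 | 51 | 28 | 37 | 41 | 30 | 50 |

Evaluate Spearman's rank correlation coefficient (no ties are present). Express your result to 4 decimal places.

Rank u: 8, 3, 6, 1, 5, 2, 4, 7
Rank v: 8, 5, 7, 1, 3, 4, 2, 6
d = rank(u) − rank(v): 0, -2, -1, 0, 2, -2, 2, 1; Σd² = 18
ρ = 1 − 6Σd² / [n(n²−1)] = 1 − 6×18 / (8×63) = 1 − 108/504 ≈ 0.7857

0.7857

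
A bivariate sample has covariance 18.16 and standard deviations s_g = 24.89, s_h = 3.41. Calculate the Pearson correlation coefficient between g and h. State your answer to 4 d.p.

0.2140

r = Cov(g,h) / (s_g · s_h) = 18.16 / (24.89 × 3.41)
  = 18.16 / 84.8749 ≈ 0.2140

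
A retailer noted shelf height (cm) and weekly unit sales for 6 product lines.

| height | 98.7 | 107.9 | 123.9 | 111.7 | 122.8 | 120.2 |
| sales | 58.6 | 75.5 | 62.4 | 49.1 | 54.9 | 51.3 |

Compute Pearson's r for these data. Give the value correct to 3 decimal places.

n = 6, Σx = 685.2, Σy = 351.8, Σx² = 78740.08, Σy² = 21084.48, Σxy = 40054.08
nΣxy − ΣxΣy = 240324.48 − 241053.36 = -728.88
nΣx² − (Σx)² = 472440.48 − 469499.04 = 2941.44; nΣy² − (Σy)² = 126506.88 − 123763.24 = 2743.64
r = -728.88 / √(2941.44 × 2743.64) = -728.88 / 2840.8190 ≈ -0.257

-0.257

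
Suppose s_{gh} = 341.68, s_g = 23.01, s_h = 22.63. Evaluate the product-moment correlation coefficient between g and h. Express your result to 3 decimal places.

0.656

r = Cov(g,h) / (s_g · s_h) = 341.68 / (23.01 × 22.63)
  = 341.68 / 520.7163 ≈ 0.656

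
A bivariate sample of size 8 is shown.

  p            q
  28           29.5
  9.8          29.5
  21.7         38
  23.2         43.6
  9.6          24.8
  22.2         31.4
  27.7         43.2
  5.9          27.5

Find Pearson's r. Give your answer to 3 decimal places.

0.664

n = 8, Σp = 148.1, Σq = 267.5, Σp² = 3276.27, Σq² = 9308.95, Σpq = 5245.27
nΣpq − ΣpΣq = 41962.16 − 39616.75 = 2345.41
nΣp² − (Σp)² = 26210.16 − 21933.61 = 4276.55; nΣq² − (Σq)² = 74471.6 − 71556.25 = 2915.35
r = 2345.41 / √(4276.55 × 2915.35) = 2345.41 / 3530.9546 ≈ 0.664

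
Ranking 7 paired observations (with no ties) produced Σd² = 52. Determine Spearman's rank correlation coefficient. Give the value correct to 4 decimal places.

0.0714

ρ = 1 − 6Σd² / [n(n²−1)] = 1 − 6×52 / (7×48)
  = 1 − 312/336 = 1 − 0.92857 ≈ 0.0714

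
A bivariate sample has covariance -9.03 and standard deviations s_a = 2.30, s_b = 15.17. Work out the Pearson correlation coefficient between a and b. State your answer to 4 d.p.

r = Cov(a,b) / (s_a · s_b) = -9.03 / (2.30 × 15.17)
  = -9.03 / 34.8910 ≈ -0.2588

-0.2588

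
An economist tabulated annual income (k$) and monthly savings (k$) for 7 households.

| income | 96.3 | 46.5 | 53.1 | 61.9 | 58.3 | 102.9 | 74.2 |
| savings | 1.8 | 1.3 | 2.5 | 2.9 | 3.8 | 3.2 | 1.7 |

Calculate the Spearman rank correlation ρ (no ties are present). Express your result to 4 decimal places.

0.2857

Rank income: 6, 1, 2, 4, 3, 7, 5
Rank savings: 3, 1, 4, 5, 7, 6, 2
d = rank(income) − rank(savings): 3, 0, -2, -1, -4, 1, 3; Σd² = 40
ρ = 1 − 6Σd² / [n(n²−1)] = 1 − 6×40 / (7×48) = 1 − 240/336 ≈ 0.2857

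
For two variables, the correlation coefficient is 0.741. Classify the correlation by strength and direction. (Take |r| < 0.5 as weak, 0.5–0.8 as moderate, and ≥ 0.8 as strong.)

moderate positive

r = 0.741 > 0 so the relationship is positive.
|r| = 0.741, which falls in the moderate range.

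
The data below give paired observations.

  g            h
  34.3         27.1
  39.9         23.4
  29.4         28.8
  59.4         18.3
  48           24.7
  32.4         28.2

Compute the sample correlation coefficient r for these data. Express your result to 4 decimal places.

-0.9436

n = 6, Σg = 243.4, Σh = 150.5, Σg² = 10514.98, Σh² = 3851.63, Σgh = 5896.21
nΣgh − ΣgΣh = 35377.26 − 36631.7 = -1254.44
nΣg² − (Σg)² = 63089.88 − 59243.56 = 3846.32; nΣh² − (Σh)² = 23109.78 − 22650.25 = 459.53
r = -1254.44 / √(3846.32 × 459.53) = -1254.44 / 1329.4734 ≈ -0.9436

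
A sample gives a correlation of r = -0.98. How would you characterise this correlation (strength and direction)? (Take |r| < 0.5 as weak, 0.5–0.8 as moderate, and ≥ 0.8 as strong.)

strong negative

r = -0.98 < 0 so the relationship is negative.
|r| = 0.98, which falls in the strong range.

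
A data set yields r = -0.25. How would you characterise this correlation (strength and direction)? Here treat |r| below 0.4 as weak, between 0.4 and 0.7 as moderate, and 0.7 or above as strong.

weak negative

r = -0.25 < 0 so the relationship is negative.
|r| = 0.25, which falls in the weak range.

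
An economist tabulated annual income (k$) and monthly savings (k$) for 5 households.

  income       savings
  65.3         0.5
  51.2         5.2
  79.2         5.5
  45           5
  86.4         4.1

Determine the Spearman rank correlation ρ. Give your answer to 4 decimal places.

Rank income: 3, 2, 4, 1, 5
Rank savings: 1, 4, 5, 3, 2
d = rank(income) − rank(savings): 2, -2, -1, -2, 3; Σd² = 22
ρ = 1 − 6Σd² / [n(n²−1)] = 1 − 6×22 / (5×24) = 1 − 132/120 ≈ -0.1000

-0.1000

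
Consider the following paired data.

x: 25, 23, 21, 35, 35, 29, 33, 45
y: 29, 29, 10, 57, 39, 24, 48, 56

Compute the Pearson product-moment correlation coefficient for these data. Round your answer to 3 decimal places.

n = 8, Σx = 246, Σy = 292, Σx² = 8000, Σy² = 12568, Σxy = 9762
nΣxy − ΣxΣy = 78096 − 71832 = 6264
nΣx² − (Σx)² = 64000 − 60516 = 3484; nΣy² − (Σy)² = 100544 − 85264 = 15280
r = 6264 / √(3484 × 15280) = 6264 / 7296.2675 ≈ 0.859

0.859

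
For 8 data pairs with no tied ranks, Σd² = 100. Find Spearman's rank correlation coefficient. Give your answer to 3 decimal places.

-0.190

ρ = 1 − 6Σd² / [n(n²−1)] = 1 − 6×100 / (8×63)
  = 1 − 600/504 = 1 − 1.1905 ≈ -0.190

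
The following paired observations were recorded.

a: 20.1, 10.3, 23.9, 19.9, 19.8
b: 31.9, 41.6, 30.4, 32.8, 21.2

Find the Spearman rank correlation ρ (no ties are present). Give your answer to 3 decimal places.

-0.400

Rank a: 4, 1, 5, 3, 2
Rank b: 3, 5, 2, 4, 1
d = rank(a) − rank(b): 1, -4, 3, -1, 1; Σd² = 28
ρ = 1 − 6Σd² / [n(n²−1)] = 1 − 6×28 / (5×24) = 1 − 168/120 ≈ -0.400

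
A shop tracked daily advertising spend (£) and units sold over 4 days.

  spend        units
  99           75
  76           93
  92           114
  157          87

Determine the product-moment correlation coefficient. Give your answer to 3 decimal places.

-0.274

n = 4, Σx = 424, Σy = 369, Σx² = 48690, Σy² = 34839, Σxy = 38640
nΣxy − ΣxΣy = 154560 − 156456 = -1896
nΣx² − (Σx)² = 194760 − 179776 = 14984; nΣy² − (Σy)² = 139356 − 136161 = 3195
r = -1896 / √(14984 × 3195) = -1896 / 6919.0953 ≈ -0.274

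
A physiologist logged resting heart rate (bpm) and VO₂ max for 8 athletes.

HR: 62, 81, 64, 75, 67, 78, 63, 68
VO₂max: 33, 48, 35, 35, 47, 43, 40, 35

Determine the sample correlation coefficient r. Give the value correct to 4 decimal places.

n = 8, Σx = 558, Σy = 316, Σx² = 39292, Σy² = 12726, Σxy = 22202
nΣxy − ΣxΣy = 177616 − 176328 = 1288
nΣx² − (Σx)² = 314336 − 311364 = 2972; nΣy² − (Σy)² = 101808 − 99856 = 1952
r = 1288 / √(2972 × 1952) = 1288 / 2408.5979 ≈ 0.5348

0.5348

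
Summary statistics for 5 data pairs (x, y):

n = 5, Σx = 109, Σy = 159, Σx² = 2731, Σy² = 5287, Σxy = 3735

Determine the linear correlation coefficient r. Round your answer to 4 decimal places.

r = (nΣxy − ΣxΣy) / √[(nΣx² − (Σx)²)(nΣy² − (Σy)²)]
Numerator: 5×3735 − 109×159 = 1344
Denominator: √[(13655 − 11881)(26435 − 25281)] = √[1774 × 1154] = 1430.8026
r = 1344 / 1430.8026 ≈ 0.9393

0.9393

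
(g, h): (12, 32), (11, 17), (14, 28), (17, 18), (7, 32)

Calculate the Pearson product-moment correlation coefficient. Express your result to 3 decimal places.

-0.515

n = 5, Σg = 61, Σh = 127, Σg² = 799, Σh² = 3445, Σgh = 1493
nΣgh − ΣgΣh = 7465 − 7747 = -282
nΣg² − (Σg)² = 3995 − 3721 = 274; nΣh² − (Σh)² = 17225 − 16129 = 1096
r = -282 / √(274 × 1096) = -282 / 548.0000 ≈ -0.515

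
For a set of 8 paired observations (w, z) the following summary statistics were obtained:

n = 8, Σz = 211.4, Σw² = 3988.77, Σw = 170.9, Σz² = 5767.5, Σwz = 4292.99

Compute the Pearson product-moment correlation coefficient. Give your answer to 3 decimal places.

-0.901

r = (nΣwz − ΣwΣz) / √[(nΣw² − (Σw)²)(nΣz² − (Σz)²)]
Numerator: 8×4292.99 − 170.9×211.4 = -1784.34
Denominator: √[(31910.16 − 29206.81)(46140 − 44689.96)] = √[2703.35 × 1450.04] = 1979.8903
r = -1784.34 / 1979.8903 ≈ -0.901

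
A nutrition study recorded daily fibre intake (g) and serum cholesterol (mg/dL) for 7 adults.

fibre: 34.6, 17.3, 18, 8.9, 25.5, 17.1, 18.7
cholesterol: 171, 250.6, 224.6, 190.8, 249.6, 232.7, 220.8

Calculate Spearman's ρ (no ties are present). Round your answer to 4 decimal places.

Rank fibre: 7, 3, 4, 1, 6, 2, 5
Rank cholesterol: 1, 7, 4, 2, 6, 5, 3
d = rank(fibre) − rank(cholesterol): 6, -4, 0, -1, 0, -3, 2; Σd² = 66
ρ = 1 − 6Σd² / [n(n²−1)] = 1 − 6×66 / (7×48) = 1 − 396/336 ≈ -0.1786

-0.1786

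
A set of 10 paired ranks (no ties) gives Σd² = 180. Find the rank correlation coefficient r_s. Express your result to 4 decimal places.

-0.0909

ρ = 1 − 6Σd² / [n(n²−1)] = 1 − 6×180 / (10×99)
  = 1 − 1080/990 = 1 − 1.09091 ≈ -0.0909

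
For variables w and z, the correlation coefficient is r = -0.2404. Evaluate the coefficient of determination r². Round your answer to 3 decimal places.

r² = (-0.2404)² = 0.058

0.058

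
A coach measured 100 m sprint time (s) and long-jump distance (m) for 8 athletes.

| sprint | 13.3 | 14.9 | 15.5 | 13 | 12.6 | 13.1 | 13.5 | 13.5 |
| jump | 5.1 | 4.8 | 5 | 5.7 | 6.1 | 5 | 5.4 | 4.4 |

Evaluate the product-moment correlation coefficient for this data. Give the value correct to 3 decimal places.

n = 8, Σx = 109.4, Σy = 41.5, Σx² = 1503.02, Σy² = 217.27, Σxy = 565.61
nΣxy − ΣxΣy = 4524.88 − 4540.1 = -15.22
nΣx² − (Σx)² = 12024.16 − 11968.36 = 55.8; nΣy² − (Σy)² = 1738.16 − 1722.25 = 15.91
r = -15.22 / √(55.8 × 15.91) = -15.22 / 29.7956 ≈ -0.511

-0.511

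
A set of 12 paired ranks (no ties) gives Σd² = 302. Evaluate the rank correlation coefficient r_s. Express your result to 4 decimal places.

ρ = 1 − 6Σd² / [n(n²−1)] = 1 − 6×302 / (12×143)
  = 1 − 1812/1716 = 1 − 1.05594 ≈ -0.0559

-0.0559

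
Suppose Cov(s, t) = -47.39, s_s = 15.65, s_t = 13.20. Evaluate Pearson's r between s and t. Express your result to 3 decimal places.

r = Cov(s,t) / (s_s · s_t) = -47.39 / (15.65 × 13.20)
  = -47.39 / 206.5800 ≈ -0.229

-0.229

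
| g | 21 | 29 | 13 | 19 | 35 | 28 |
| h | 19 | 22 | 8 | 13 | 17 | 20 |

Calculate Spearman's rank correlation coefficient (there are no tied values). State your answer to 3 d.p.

0.657

Rank g: 3, 5, 1, 2, 6, 4
Rank h: 4, 6, 1, 2, 3, 5
d = rank(g) − rank(h): -1, -1, 0, 0, 3, -1; Σd² = 12
ρ = 1 − 6Σd² / [n(n²−1)] = 1 − 6×12 / (6×35) = 1 − 72/210 ≈ 0.657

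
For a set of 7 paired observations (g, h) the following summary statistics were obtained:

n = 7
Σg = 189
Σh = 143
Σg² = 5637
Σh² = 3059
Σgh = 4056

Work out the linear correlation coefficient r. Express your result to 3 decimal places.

r = (nΣgh − ΣgΣh) / √[(nΣg² − (Σg)²)(nΣh² − (Σh)²)]
Numerator: 7×4056 − 189×143 = 1365
Denominator: √[(39459 − 35721)(21413 − 20449)] = √[3738 × 964] = 1898.2708
r = 1365 / 1898.2708 ≈ 0.719

0.719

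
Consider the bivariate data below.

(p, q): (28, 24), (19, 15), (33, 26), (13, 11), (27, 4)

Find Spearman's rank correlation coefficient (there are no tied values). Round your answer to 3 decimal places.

0.700

Rank p: 4, 2, 5, 1, 3
Rank q: 4, 3, 5, 2, 1
d = rank(p) − rank(q): 0, -1, 0, -1, 2; Σd² = 6
ρ = 1 − 6Σd² / [n(n²−1)] = 1 − 6×6 / (5×24) = 1 − 36/120 ≈ 0.700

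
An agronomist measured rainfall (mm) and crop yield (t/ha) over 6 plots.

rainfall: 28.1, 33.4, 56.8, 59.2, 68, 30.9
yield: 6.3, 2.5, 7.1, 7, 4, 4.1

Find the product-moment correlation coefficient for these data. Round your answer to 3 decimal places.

n = 6, Σx = 276.4, Σy = 31, Σx² = 14214.86, Σy² = 178.16, Σxy = 1476.9
nΣxy − ΣxΣy = 8861.4 − 8568.4 = 293
nΣx² − (Σx)² = 85289.16 − 76396.96 = 8892.2; nΣy² − (Σy)² = 1068.96 − 961 = 107.96
r = 293 / √(8892.2 × 107.96) = 293 / 979.7969 ≈ 0.299

0.299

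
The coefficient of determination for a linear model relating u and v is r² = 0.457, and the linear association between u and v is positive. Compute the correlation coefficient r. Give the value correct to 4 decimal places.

0.6760

|r| = √0.457 = 0.6760
The association is positive, so r = 0.6760.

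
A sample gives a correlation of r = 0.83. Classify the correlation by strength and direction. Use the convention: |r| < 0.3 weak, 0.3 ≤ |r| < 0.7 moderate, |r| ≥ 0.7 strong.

r = 0.83 > 0 so the relationship is positive.
|r| = 0.83, which falls in the strong range.

strong positive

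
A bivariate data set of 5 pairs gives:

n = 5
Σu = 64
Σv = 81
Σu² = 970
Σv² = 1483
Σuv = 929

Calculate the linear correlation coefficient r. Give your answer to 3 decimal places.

r = (nΣuv − ΣuΣv) / √[(nΣu² − (Σu)²)(nΣv² − (Σv)²)]
Numerator: 5×929 − 64×81 = -539
Denominator: √[(4850 − 4096)(7415 − 6561)] = √[754 × 854] = 802.4438
r = -539 / 802.4438 ≈ -0.672

-0.672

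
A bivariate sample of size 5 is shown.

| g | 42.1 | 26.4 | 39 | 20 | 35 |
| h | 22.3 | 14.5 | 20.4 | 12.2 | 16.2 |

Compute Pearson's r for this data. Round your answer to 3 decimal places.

n = 5, Σg = 162.5, Σh = 85.6, Σg² = 5615.37, Σh² = 1534.98, Σgh = 2928.23
nΣgh − ΣgΣh = 14641.15 − 13910 = 731.15
nΣg² − (Σg)² = 28076.85 − 26406.25 = 1670.6; nΣh² − (Σh)² = 7674.9 − 7327.36 = 347.54
r = 731.15 / √(1670.6 × 347.54) = 731.15 / 761.9713 ≈ 0.960

0.960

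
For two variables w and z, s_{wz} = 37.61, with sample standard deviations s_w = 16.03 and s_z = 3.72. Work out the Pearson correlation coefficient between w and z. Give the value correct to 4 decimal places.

0.6307

r = Cov(w,z) / (s_w · s_z) = 37.61 / (16.03 × 3.72)
  = 37.61 / 59.6316 ≈ 0.6307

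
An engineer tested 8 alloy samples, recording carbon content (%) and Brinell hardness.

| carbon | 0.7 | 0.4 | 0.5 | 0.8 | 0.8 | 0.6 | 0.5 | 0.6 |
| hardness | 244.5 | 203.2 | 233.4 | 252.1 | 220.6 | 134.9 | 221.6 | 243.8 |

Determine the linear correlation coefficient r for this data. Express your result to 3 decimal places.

0.285

n = 8, Σx = 4.9, Σy = 1754.1, Σx² = 3.15, Σy² = 394507.83, Σxy = 1085.31
nΣxy − ΣxΣy = 8682.48 − 8595.09 = 87.39
nΣx² − (Σx)² = 25.2 − 24.01 = 1.19; nΣy² − (Σy)² = 3156062.64 − 3076866.81 = 79195.83
r = 87.39 / √(1.19 × 79195.83) = 87.39 / 306.9903 ≈ 0.285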